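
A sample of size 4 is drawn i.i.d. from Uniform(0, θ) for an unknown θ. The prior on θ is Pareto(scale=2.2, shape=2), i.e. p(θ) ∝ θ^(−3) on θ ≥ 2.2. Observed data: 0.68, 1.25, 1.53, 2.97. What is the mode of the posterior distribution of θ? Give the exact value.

θ̂_MAP = 2.97

The Uniform(0, θ) likelihood is θ^(−n) for θ ≥ max(xᵢ), zero otherwise. Here max(xᵢ) = 2.97.
Posterior ∝ θ^(−3) · θ^(−4) = θ^(−7) on θ ≥ max(2.2, 2.97) = 2.97.
This density is strictly decreasing in θ, so the posterior mode lies at the lower boundary of the support.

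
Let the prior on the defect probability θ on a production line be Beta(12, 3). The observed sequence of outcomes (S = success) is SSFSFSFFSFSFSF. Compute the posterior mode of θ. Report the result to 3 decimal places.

θ̂_MAP = 0.667

Prior: Beta(12, 3).
Data: 7 successes in 14 trials (from the sequence). The binomial likelihood contributes θ^7(1−θ)^7, so the posterior is Beta(12+7, 3+7) = Beta(19, 10).
For Beta(a, b) with a, b > 1 the mode is (a−1)/(a+b−2) = 18/27 ≈ 0.667.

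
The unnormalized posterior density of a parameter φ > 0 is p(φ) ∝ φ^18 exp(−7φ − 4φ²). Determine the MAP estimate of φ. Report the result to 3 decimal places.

φ̂_MAP = 1.125

ℓ'(φ) = 18/φ − 7 − 8φ. Setting this to zero and multiplying by φ: 8φ² + 7φ − 18 = 0.
φ = (−7 + √(7² + 4·8·18)) / (2·8) = (−7 + √625) / 16 = (−7 + 25)/16 = 9/8.
ℓ''(φ) = −18/φ² − 8 < 0, confirming a maximum.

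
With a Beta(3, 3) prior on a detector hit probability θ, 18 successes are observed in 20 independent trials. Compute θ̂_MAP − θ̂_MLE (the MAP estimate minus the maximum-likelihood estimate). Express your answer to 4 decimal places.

Posterior is Beta(21, 5); MAP = (21−1)/(26−2) = 20/24 ≈ 0.83333.
MLE ignores the prior: θ̂_MLE = k/n = 18/20 ≈ 0.90000.
Difference = 20/24 − 18/20 = -1/15 ≈ -0.0667.

MAP − MLE = -0.0667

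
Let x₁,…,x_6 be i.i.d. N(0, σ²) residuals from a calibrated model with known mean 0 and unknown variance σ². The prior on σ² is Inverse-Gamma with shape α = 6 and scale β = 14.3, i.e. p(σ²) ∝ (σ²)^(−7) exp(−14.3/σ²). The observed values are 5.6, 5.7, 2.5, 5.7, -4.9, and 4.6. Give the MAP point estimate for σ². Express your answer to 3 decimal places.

σ̂²_MAP = 8.818

Sum of squared deviations about the known mean: SS = (5.6−0)² + (5.7−0)² + (2.5−0)² + (5.7−0)² + (-4.9−0)² + (4.6−0)² = 147.76.
The Normal likelihood contributes (σ²)^(−n/2) exp(−SS/(2σ²)), so the posterior is Inverse-Gamma(α + n/2, β + SS/2) = Inverse-Gamma(9, 88.18).
The mode of Inverse-Gamma(a, b) is b/(a+1) = 88.18/10 ≈ 8.818.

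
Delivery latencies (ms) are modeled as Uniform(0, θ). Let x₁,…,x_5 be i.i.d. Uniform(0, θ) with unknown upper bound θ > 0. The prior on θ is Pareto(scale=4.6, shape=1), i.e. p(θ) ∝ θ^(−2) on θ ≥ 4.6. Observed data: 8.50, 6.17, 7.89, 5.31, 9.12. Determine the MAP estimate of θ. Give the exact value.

θ̂_MAP = 9.12

The Uniform(0, θ) likelihood is θ^(−n) for θ ≥ max(xᵢ), zero otherwise. Here max(xᵢ) = 9.12.
Posterior ∝ θ^(−2) · θ^(−5) = θ^(−7) on θ ≥ max(4.6, 9.12) = 9.12.
This density is strictly decreasing in θ, so the posterior mode lies at the lower boundary of the support.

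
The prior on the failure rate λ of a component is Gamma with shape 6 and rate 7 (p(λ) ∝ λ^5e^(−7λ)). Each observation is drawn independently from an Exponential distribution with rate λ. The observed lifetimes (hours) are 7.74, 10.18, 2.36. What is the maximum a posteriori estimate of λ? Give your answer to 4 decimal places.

The Exponential(rate=λ) likelihood is ∝ λ^n e^(−λΣtᵢ). Here n = 3 and Σtᵢ = 7.74 + 10.18 + 2.36 = 20.28.
Posterior ∝ λ^5e^(−7λ) · λ^3e^(−20.28λ) = λ^8e^(−27.28λ), i.e. Gamma(9, 27.28).
Mode = (a−1)/b = 8/27.28 ≈ 0.2933.

λ̂_MAP = 0.2933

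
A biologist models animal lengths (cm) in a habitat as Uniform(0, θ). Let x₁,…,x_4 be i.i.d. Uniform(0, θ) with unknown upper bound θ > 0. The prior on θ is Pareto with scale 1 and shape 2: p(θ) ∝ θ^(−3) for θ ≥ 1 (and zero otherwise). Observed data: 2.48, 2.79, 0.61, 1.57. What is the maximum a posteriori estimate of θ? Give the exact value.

θ̂_MAP = 2.79

The Uniform(0, θ) likelihood is θ^(−n) for θ ≥ max(xᵢ), zero otherwise. Here max(xᵢ) = 2.79.
Posterior ∝ θ^(−3) · θ^(−4) = θ^(−7) on θ ≥ max(1, 2.79) = 2.79.
This density is strictly decreasing in θ, so the posterior mode lies at the lower boundary of the support.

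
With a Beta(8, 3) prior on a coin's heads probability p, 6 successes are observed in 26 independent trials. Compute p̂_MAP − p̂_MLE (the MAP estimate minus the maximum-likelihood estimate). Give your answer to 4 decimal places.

Posterior is Beta(14, 23); MAP = (14−1)/(37−2) = 13/35 ≈ 0.37143.
MLE ignores the prior: p̂_MLE = k/n = 6/26 ≈ 0.23077.
Difference = 13/35 − 6/26 = 64/455 ≈ 0.1407.

MAP − MLE = 0.1407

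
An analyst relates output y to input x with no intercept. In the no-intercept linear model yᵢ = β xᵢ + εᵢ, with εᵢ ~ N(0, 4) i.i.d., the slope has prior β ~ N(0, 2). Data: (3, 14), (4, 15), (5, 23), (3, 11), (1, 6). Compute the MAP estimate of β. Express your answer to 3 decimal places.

log p(β | y) = −Σ(yᵢ − βxᵢ)²/(2·4) − β²/(2·2) + const.
Setting the derivative to zero: Σxᵢ(yᵢ − βxᵢ)/4 − β/2 = 0, so β = Σxᵢyᵢ / (Σxᵢ² + σ²/τ²).
Σxᵢyᵢ = 3·14 + 4·15 + 5·23 + 3·11 + 1·6 = 256; Σxᵢ² = 60; σ²/τ² = 2.
β̂_MAP = 256 / (60 + 2) = 256/62 ≈ 4.129.

β̂_MAP = 4.129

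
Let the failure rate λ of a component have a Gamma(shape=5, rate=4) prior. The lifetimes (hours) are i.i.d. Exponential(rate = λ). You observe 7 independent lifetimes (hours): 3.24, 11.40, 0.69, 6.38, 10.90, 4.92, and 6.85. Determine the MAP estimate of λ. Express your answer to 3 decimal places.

The Exponential(rate=λ) likelihood is ∝ λ^n e^(−λΣtᵢ). Here n = 7 and Σtᵢ = 3.24 + 11.40 + 0.69 + 6.38 + 10.90 + 4.92 + 6.85 = 44.38.
Posterior ∝ λ^4e^(−4λ) · λ^7e^(−44.38λ) = λ^11e^(−48.38λ), i.e. Gamma(12, 48.38).
Mode = (a−1)/b = 11/48.38 ≈ 0.227.

λ̂_MAP = 0.227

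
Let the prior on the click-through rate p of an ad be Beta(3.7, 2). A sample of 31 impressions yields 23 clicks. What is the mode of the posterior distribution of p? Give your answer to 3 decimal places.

p̂_MAP = 0.741

Prior: Beta(3.7, 2).
Data: 23 successes in 31 trials. The binomial likelihood contributes p^23(1−p)^8, so the posterior is Beta(3.7+23, 2+8) = Beta(26.7, 10).
For Beta(a, b) with a, b > 1 the mode is (a−1)/(a+b−2) = 25.7/34.7 ≈ 0.741.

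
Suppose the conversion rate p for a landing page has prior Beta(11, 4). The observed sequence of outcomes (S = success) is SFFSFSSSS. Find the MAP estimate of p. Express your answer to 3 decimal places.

p̂_MAP = 0.727

Prior: Beta(11, 4).
Data: 6 successes in 9 trials (from the sequence). The binomial likelihood contributes p^6(1−p)^3, so the posterior is Beta(11+6, 4+3) = Beta(17, 7).
For Beta(a, b) with a, b > 1 the mode is (a−1)/(a+b−2) = 16/22 ≈ 0.727.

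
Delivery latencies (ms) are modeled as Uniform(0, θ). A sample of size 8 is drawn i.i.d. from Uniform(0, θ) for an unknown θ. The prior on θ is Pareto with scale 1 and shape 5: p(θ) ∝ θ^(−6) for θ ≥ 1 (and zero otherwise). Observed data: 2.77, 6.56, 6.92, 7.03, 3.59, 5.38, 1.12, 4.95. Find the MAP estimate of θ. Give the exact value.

θ̂_MAP = 7.03

The Uniform(0, θ) likelihood is θ^(−n) for θ ≥ max(xᵢ), zero otherwise. Here max(xᵢ) = 7.03.
Posterior ∝ θ^(−6) · θ^(−8) = θ^(−14) on θ ≥ max(1, 7.03) = 7.03.
This density is strictly decreasing in θ, so the posterior mode lies at the lower boundary of the support.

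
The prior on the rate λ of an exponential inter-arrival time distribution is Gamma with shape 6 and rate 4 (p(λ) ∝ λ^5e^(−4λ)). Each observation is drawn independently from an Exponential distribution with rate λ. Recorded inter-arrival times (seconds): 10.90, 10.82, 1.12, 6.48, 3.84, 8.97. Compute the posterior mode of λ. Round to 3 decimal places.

λ̂_MAP = 0.238

The Exponential(rate=λ) likelihood is ∝ λ^n e^(−λΣtᵢ). Here n = 6 and Σtᵢ = 10.90 + 10.82 + 1.12 + 6.48 + 3.84 + 8.97 = 42.13.
Posterior ∝ λ^5e^(−4λ) · λ^6e^(−42.13λ) = λ^11e^(−46.13λ), i.e. Gamma(12, 46.13).
Mode = (a−1)/b = 11/46.13 ≈ 0.238.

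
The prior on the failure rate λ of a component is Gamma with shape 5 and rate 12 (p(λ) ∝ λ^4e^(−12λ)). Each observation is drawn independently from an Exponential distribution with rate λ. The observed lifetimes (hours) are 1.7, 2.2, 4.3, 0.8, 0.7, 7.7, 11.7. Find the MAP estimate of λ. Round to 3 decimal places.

λ̂_MAP = 0.268

The Exponential(rate=λ) likelihood is ∝ λ^n e^(−λΣtᵢ). Here n = 7 and Σtᵢ = 1.7 + 2.2 + 4.3 + 0.8 + 0.7 + 7.7 + 11.7 = 29.1.
Posterior ∝ λ^4e^(−12λ) · λ^7e^(−29.1λ) = λ^11e^(−41.1λ), i.e. Gamma(12, 41.1).
Mode = (a−1)/b = 11/41.1 ≈ 0.268.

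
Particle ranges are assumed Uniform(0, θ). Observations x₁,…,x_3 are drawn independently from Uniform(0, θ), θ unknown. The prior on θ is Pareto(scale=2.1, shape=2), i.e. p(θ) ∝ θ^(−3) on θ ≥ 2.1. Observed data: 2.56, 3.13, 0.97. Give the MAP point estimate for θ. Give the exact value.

θ̂_MAP = 3.13

The Uniform(0, θ) likelihood is θ^(−n) for θ ≥ max(xᵢ), zero otherwise. Here max(xᵢ) = 3.13.
Posterior ∝ θ^(−3) · θ^(−3) = θ^(−6) on θ ≥ max(2.1, 3.13) = 3.13.
This density is strictly decreasing in θ, so the posterior mode lies at the lower boundary of the support.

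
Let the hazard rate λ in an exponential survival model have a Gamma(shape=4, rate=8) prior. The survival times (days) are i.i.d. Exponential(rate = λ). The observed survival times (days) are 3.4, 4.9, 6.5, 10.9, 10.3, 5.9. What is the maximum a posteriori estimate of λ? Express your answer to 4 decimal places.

The Exponential(rate=λ) likelihood is ∝ λ^n e^(−λΣtᵢ). Here n = 6 and Σtᵢ = 3.4 + 4.9 + 6.5 + 10.9 + 10.3 + 5.9 = 41.9.
Posterior ∝ λ^3e^(−8λ) · λ^6e^(−41.9λ) = λ^9e^(−49.9λ), i.e. Gamma(10, 49.9).
Mode = (a−1)/b = 9/49.9 ≈ 0.1804.

λ̂_MAP = 0.1804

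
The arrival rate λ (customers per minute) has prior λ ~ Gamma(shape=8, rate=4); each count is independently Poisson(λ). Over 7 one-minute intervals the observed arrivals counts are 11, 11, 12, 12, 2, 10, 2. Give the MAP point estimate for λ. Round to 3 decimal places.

λ̂_MAP = 6.091

Σxᵢ = 11+11+12+12+2+10+2 = 60, with n = 7.
Posterior ∝ λ^7e^(−4λ) · λ^60e^(−7λ) = λ^67e^(−11λ), i.e. Gamma(shape=68, rate=11).
The mode of a Gamma(a, b) with a ≥ 1 (shape–rate) is (a−1)/b = 67/11 ≈ 6.091.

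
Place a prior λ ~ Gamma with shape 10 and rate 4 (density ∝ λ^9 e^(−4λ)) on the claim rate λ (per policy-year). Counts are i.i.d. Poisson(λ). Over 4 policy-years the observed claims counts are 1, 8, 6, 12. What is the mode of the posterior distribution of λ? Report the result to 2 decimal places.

Σxᵢ = 1+8+6+12 = 27, with n = 4.
Posterior ∝ λ^9e^(−4λ) · λ^27e^(−4λ) = λ^36e^(−8λ), i.e. Gamma(shape=37, rate=8).
The mode of a Gamma(a, b) with a ≥ 1 (shape–rate) is (a−1)/b = 36/8 ≈ 4.50.

λ̂_MAP = 4.50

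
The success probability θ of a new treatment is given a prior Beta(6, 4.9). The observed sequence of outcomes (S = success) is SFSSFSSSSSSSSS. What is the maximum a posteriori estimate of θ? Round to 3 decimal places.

θ̂_MAP = 0.742

Prior: Beta(6, 4.9).
Data: 12 successes in 14 trials (from the sequence). The binomial likelihood contributes θ^12(1−θ)^2, so the posterior is Beta(6+12, 4.9+2) = Beta(18, 6.9).
For Beta(a, b) with a, b > 1 the mode is (a−1)/(a+b−2) = 17/22.9 ≈ 0.742.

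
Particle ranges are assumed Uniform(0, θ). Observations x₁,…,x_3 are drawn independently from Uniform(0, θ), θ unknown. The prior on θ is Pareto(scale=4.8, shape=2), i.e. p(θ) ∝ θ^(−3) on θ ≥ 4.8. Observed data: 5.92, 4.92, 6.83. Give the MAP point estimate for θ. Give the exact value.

The Uniform(0, θ) likelihood is θ^(−n) for θ ≥ max(xᵢ), zero otherwise. Here max(xᵢ) = 6.83.
Posterior ∝ θ^(−3) · θ^(−3) = θ^(−6) on θ ≥ max(4.8, 6.83) = 6.83.
This density is strictly decreasing in θ, so the posterior mode lies at the lower boundary of the support.

θ̂_MAP = 6.83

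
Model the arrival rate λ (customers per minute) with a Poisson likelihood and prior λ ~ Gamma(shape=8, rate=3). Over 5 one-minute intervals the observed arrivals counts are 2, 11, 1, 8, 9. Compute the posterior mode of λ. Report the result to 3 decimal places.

Σxᵢ = 2+11+1+8+9 = 31, with n = 5.
Posterior ∝ λ^7e^(−3λ) · λ^31e^(−5λ) = λ^38e^(−8λ), i.e. Gamma(shape=39, rate=8).
The mode of a Gamma(a, b) with a ≥ 1 (shape–rate) is (a−1)/b = 38/8 ≈ 4.750.

λ̂_MAP = 4.750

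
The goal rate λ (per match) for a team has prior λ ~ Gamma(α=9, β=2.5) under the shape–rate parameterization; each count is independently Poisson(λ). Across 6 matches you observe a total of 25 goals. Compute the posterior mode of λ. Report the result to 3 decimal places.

Σxᵢ = 25, n = 6.
Posterior ∝ λ^8e^(−2.5λ) · λ^25e^(−6λ) = λ^33e^(−8.5λ), i.e. Gamma(shape=34, rate=8.5).
The mode of a Gamma(a, b) with a ≥ 1 (shape–rate) is (a−1)/b = 33/8.5 ≈ 3.882.

λ̂_MAP = 3.882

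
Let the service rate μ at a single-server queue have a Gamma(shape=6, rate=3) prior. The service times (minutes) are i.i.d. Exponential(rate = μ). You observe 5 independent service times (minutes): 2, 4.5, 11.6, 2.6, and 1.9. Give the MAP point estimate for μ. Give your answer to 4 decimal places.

μ̂_MAP = 0.3906

The Exponential(rate=μ) likelihood is ∝ μ^n e^(−μΣtᵢ). Here n = 5 and Σtᵢ = 2 + 4.5 + 11.6 + 2.6 + 1.9 = 22.6.
Posterior ∝ μ^5e^(−3μ) · μ^5e^(−22.6μ) = μ^10e^(−25.6μ), i.e. Gamma(11, 25.6).
Mode = (a−1)/b = 10/25.6 ≈ 0.3906.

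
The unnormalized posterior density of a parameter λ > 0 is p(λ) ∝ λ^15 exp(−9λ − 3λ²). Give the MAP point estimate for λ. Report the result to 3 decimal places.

λ̂_MAP = 1.000

ℓ'(λ) = 15/λ − 9 − 6λ. Setting this to zero and multiplying by λ: 6λ² + 9λ − 15 = 0.
λ = (−9 + √(9² + 4·6·15)) / (2·6) = (−9 + √441) / 12 = (−9 + 21)/12 = 1.
ℓ''(λ) = −15/λ² − 6 < 0, confirming a maximum.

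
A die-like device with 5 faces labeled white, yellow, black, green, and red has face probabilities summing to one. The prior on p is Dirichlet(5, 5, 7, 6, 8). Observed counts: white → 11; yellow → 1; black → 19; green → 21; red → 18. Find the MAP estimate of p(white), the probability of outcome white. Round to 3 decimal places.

MAP estimate of p(white) = 0.156

The posterior is Dirichlet(αᵢ + nᵢ) = Dirichlet(16, 6, 26, 27, 26).
For a Dirichlet(a₁,…,a_K) with all aᵢ > 1, the mode has j-th component (aⱼ − 1)/(Σaᵢ − K).
Here Σaᵢ = 101 and K = 5, so p(white) = (16 − 1)/(101 − 5) = 15/96 ≈ 0.156.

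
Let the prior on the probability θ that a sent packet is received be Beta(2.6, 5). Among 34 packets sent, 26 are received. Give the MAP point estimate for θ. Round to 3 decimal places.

θ̂_MAP = 0.697

Prior: Beta(2.6, 5).
Data: 26 successes in 34 trials. The binomial likelihood contributes θ^26(1−θ)^8, so the posterior is Beta(2.6+26, 5+8) = Beta(28.6, 13).
For Beta(a, b) with a, b > 1 the mode is (a−1)/(a+b−2) = 27.6/39.6 ≈ 0.697.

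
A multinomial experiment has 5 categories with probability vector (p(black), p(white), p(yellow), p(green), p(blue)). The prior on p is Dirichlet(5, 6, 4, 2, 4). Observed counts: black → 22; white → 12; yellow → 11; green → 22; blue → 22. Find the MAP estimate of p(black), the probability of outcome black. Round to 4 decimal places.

The posterior is Dirichlet(αᵢ + nᵢ) = Dirichlet(27, 18, 15, 24, 26).
For a Dirichlet(a₁,…,a_K) with all aᵢ > 1, the mode has j-th component (aⱼ − 1)/(Σaᵢ − K).
Here Σaᵢ = 110 and K = 5, so p(black) = (27 − 1)/(110 − 5) = 26/105 ≈ 0.2476.

MAP estimate of p(black) = 0.2476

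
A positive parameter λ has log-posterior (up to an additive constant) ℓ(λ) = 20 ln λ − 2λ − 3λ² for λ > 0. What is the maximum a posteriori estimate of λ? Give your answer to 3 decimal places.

ℓ'(λ) = 20/λ − 2 − 6λ. Setting this to zero and multiplying by λ: 6λ² + 2λ − 20 = 0.
λ = (−2 + √(2² + 4·6·20)) / (2·6) = (−2 + √484) / 12 = (−2 + 22)/12 = 5/3.
ℓ''(λ) = −20/λ² − 6 < 0, confirming a maximum.

λ̂_MAP = 1.667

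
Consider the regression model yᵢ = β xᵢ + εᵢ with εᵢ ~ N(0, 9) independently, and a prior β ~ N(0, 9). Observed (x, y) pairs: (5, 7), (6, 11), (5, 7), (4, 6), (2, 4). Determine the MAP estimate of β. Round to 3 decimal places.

β̂_MAP = 1.570

log p(β | y) = −Σ(yᵢ − βxᵢ)²/(2·9) − β²/(2·9) + const.
Setting the derivative to zero: Σxᵢ(yᵢ − βxᵢ)/9 − β/9 = 0, so β = Σxᵢyᵢ / (Σxᵢ² + σ²/τ²).
Σxᵢyᵢ = 5·7 + 6·11 + 5·7 + 4·6 + 2·4 = 168; Σxᵢ² = 106; σ²/τ² = 1.
β̂_MAP = 168 / (106 + 1) = 168/107 ≈ 1.570.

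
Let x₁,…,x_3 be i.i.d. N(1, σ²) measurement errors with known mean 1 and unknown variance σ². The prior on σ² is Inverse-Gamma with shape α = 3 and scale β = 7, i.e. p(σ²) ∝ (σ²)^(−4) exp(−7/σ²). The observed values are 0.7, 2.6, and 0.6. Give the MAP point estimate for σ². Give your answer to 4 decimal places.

σ̂²_MAP = 1.5282

Sum of squared deviations about the known mean: SS = (0.7−1)² + (2.6−1)² + (0.6−1)² = 2.81.
The Normal likelihood contributes (σ²)^(−n/2) exp(−SS/(2σ²)), so the posterior is Inverse-Gamma(α + n/2, β + SS/2) = Inverse-Gamma(4.5, 8.405).
The mode of Inverse-Gamma(a, b) is b/(a+1) = 8.405/5.5 ≈ 1.5282.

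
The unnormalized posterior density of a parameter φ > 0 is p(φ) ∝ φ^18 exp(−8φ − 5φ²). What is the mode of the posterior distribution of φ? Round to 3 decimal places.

φ̂_MAP = 1.000

ℓ'(φ) = 18/φ − 8 − 10φ. Setting this to zero and multiplying by φ: 10φ² + 8φ − 18 = 0.
φ = (−8 + √(8² + 4·10·18)) / (2·10) = (−8 + √784) / 20 = (−8 + 28)/20 = 1.
ℓ''(φ) = −18/φ² − 10 < 0, confirming a maximum.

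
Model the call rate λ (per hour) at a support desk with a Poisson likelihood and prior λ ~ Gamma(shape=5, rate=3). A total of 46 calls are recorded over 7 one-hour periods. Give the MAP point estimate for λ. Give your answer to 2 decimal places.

λ̂_MAP = 5.00

Σxᵢ = 46, n = 7.
Posterior ∝ λ^4e^(−3λ) · λ^46e^(−7λ) = λ^50e^(−10λ), i.e. Gamma(shape=51, rate=10).
The mode of a Gamma(a, b) with a ≥ 1 (shape–rate) is (a−1)/b = 50/10 ≈ 5.00.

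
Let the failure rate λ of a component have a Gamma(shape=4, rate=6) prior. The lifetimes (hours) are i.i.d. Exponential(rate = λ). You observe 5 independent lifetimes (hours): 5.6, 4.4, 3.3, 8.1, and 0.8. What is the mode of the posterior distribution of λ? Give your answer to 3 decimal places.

The Exponential(rate=λ) likelihood is ∝ λ^n e^(−λΣtᵢ). Here n = 5 and Σtᵢ = 5.6 + 4.4 + 3.3 + 8.1 + 0.8 = 22.2.
Posterior ∝ λ^3e^(−6λ) · λ^5e^(−22.2λ) = λ^8e^(−28.2λ), i.e. Gamma(9, 28.2).
Mode = (a−1)/b = 8/28.2 ≈ 0.284.

λ̂_MAP = 0.284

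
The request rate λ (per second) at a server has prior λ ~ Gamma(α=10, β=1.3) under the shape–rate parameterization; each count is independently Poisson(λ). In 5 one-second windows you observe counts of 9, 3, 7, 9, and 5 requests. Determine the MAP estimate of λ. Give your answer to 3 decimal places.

λ̂_MAP = 6.667

Σxᵢ = 9+3+7+9+5 = 33, with n = 5.
Posterior ∝ λ^9e^(−1.3λ) · λ^33e^(−5λ) = λ^42e^(−6.3λ), i.e. Gamma(shape=43, rate=6.3).
The mode of a Gamma(a, b) with a ≥ 1 (shape–rate) is (a−1)/b = 42/6.3 ≈ 6.667.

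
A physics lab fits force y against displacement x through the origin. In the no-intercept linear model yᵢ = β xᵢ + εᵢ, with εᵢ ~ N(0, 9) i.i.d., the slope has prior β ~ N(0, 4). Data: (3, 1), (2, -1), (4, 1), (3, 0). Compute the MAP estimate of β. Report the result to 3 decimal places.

β̂_MAP = 0.124

log p(β | y) = −Σ(yᵢ − βxᵢ)²/(2·9) − β²/(2·4) + const.
Setting the derivative to zero: Σxᵢ(yᵢ − βxᵢ)/9 − β/4 = 0, so β = Σxᵢyᵢ / (Σxᵢ² + σ²/τ²).
Σxᵢyᵢ = 3·1 + 2·(-1) + 4·1 + 3·0 = 5; Σxᵢ² = 38; σ²/τ² = 2.25.
β̂_MAP = 5 / (38 + 2.25) = 5/40.25 ≈ 0.124.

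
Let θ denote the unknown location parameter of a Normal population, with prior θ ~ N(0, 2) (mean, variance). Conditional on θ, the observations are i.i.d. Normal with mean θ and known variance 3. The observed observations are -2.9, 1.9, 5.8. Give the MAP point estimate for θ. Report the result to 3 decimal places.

n = 3; x̄ = ((-2.9) + 1.9 + 5.8)/3 = 4.8/3 = 1.6.
For a Normal prior and Normal likelihood with known variance, the posterior is Normal; its mode equals its mean, the precision-weighted average.
Prior precision 1/σ₀² = 1/2 = 0.5; data precision n/σ² = 3/3 = 1.
θ̂ = (0.5·0 + 1·1.6) / (0.5 + 1) = 1.6/1.5 = 16/15 ≈ 1.067.

θ̂_MAP = 1.067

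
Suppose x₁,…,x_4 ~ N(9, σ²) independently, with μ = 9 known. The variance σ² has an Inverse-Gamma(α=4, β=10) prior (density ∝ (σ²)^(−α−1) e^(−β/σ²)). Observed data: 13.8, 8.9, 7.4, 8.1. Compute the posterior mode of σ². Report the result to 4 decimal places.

Sum of squared deviations about the known mean: SS = (13.8−9)² + (8.9−9)² + (7.4−9)² + (8.1−9)² = 26.42.
The Normal likelihood contributes (σ²)^(−n/2) exp(−SS/(2σ²)), so the posterior is Inverse-Gamma(α + n/2, β + SS/2) = Inverse-Gamma(6, 23.21).
The mode of Inverse-Gamma(a, b) is b/(a+1) = 23.21/7 ≈ 3.3157.

σ̂²_MAP = 3.3157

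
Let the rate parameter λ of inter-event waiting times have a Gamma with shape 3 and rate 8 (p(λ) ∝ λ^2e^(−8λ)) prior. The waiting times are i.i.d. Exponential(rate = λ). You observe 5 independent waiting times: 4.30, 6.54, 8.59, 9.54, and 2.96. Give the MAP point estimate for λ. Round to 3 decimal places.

λ̂_MAP = 0.175

The Exponential(rate=λ) likelihood is ∝ λ^n e^(−λΣtᵢ). Here n = 5 and Σtᵢ = 4.30 + 6.54 + 8.59 + 9.54 + 2.96 = 31.93.
Posterior ∝ λ^2e^(−8λ) · λ^5e^(−31.93λ) = λ^7e^(−39.93λ), i.e. Gamma(8, 39.93).
Mode = (a−1)/b = 7/39.93 ≈ 0.175.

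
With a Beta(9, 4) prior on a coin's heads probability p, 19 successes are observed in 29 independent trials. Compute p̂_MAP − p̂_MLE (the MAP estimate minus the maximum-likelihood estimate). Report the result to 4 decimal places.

Posterior is Beta(28, 14); MAP = (28−1)/(42−2) = 27/40 ≈ 0.67500.
MLE ignores the prior: p̂_MLE = k/n = 19/29 ≈ 0.65517.
Difference = 27/40 − 19/29 = 23/1160 ≈ 0.0198.

MAP − MLE = 0.0198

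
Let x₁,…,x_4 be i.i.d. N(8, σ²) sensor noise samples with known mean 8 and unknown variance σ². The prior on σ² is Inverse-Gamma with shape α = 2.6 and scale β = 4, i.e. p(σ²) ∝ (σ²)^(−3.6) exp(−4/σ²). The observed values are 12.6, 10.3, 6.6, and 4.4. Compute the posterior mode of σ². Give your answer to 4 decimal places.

σ̂²_MAP = 4.4080

Sum of squared deviations about the known mean: SS = (12.6−8)² + (10.3−8)² + (6.6−8)² + (4.4−8)² = 41.37.
The Normal likelihood contributes (σ²)^(−n/2) exp(−SS/(2σ²)), so the posterior is Inverse-Gamma(α + n/2, β + SS/2) = Inverse-Gamma(4.6, 24.685).
The mode of Inverse-Gamma(a, b) is b/(a+1) = 24.685/5.6 ≈ 4.4080.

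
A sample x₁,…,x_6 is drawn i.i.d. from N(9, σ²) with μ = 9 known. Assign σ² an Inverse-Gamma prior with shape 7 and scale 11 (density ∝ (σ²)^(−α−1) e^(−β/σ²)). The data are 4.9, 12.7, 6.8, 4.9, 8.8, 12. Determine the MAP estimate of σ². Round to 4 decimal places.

Sum of squared deviations about the known mean: SS = (4.9−9)² + (12.7−9)² + (6.8−9)² + (4.9−9)² + (8.8−9)² + (12−9)² = 61.19.
The Normal likelihood contributes (σ²)^(−n/2) exp(−SS/(2σ²)), so the posterior is Inverse-Gamma(α + n/2, β + SS/2) = Inverse-Gamma(10, 41.595).
The mode of Inverse-Gamma(a, b) is b/(a+1) = 41.595/11 ≈ 3.7814.

σ̂²_MAP = 3.7814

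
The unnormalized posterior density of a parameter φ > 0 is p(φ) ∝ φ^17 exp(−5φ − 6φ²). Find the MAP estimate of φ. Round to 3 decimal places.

ℓ'(φ) = 17/φ − 5 − 12φ. Setting this to zero and multiplying by φ: 12φ² + 5φ − 17 = 0.
φ = (−5 + √(5² + 4·12·17)) / (2·12) = (−5 + √841) / 24 = (−5 + 29)/24 = 1.
ℓ''(φ) = −17/φ² − 12 < 0, confirming a maximum.

φ̂_MAP = 1.000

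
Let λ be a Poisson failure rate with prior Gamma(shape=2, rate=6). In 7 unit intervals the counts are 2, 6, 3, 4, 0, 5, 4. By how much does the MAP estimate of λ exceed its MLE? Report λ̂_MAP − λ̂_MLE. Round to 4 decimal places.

MAP − MLE = -1.5055

Σxᵢ = 24. Posterior is Gamma(26, 13); MAP = (26−1)/13 = 25/13 ≈ 1.92308.
MLE = x̄ = 24/7 ≈ 3.42857.
Difference = 25/13 − 24/7 = -137/91 ≈ -1.5055.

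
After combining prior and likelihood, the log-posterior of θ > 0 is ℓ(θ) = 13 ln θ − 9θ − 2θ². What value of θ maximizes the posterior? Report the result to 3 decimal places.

ℓ'(θ) = 13/θ − 9 − 4θ. Setting this to zero and multiplying by θ: 4θ² + 9θ − 13 = 0.
θ = (−9 + √(9² + 4·4·13)) / (2·4) = (−9 + √289) / 8 = (−9 + 17)/8 = 1.
ℓ''(θ) = −13/θ² − 4 < 0, confirming a maximum.

θ̂_MAP = 1.000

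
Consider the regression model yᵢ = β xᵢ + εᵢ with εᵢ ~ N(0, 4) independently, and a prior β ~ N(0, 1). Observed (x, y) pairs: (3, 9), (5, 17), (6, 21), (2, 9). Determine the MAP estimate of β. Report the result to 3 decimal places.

β̂_MAP = 3.282

log p(β | y) = −Σ(yᵢ − βxᵢ)²/(2·4) − β²/(2·1) + const.
Setting the derivative to zero: Σxᵢ(yᵢ − βxᵢ)/4 − β/1 = 0, so β = Σxᵢyᵢ / (Σxᵢ² + σ²/τ²).
Σxᵢyᵢ = 3·9 + 5·17 + 6·21 + 2·9 = 256; Σxᵢ² = 74; σ²/τ² = 4.
β̂_MAP = 256 / (74 + 4) = 256/78 ≈ 3.282.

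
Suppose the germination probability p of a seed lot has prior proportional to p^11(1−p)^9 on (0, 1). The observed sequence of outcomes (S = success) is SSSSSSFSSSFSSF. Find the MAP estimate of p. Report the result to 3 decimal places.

p̂_MAP = 0.647

The prior density ∝ p^11(1−p)^9 is the kernel of Beta(12, 10).
Data: 11 successes in 14 trials (from the sequence). The binomial likelihood contributes p^11(1−p)^3, so the posterior is Beta(12+11, 10+3) = Beta(23, 13).
For Beta(a, b) with a, b > 1 the mode is (a−1)/(a+b−2) = 22/34 ≈ 0.647.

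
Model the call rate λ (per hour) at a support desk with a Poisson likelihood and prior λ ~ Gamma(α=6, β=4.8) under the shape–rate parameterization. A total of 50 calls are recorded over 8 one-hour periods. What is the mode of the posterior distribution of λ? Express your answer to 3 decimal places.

Σxᵢ = 50, n = 8.
Posterior ∝ λ^5e^(−4.8λ) · λ^50e^(−8λ) = λ^55e^(−12.8λ), i.e. Gamma(shape=56, rate=12.8).
The mode of a Gamma(a, b) with a ≥ 1 (shape–rate) is (a−1)/b = 55/12.8 ≈ 4.297.

λ̂_MAP = 4.297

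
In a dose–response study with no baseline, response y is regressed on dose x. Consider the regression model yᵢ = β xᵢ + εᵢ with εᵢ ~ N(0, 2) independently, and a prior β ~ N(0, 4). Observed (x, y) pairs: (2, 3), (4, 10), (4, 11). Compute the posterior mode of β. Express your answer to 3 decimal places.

log p(β | y) = −Σ(yᵢ − βxᵢ)²/(2·2) − β²/(2·4) + const.
Setting the derivative to zero: Σxᵢ(yᵢ − βxᵢ)/2 − β/4 = 0, so β = Σxᵢyᵢ / (Σxᵢ² + σ²/τ²).
Σxᵢyᵢ = 2·3 + 4·10 + 4·11 = 90; Σxᵢ² = 36; σ²/τ² = 0.5.
β̂_MAP = 90 / (36 + 0.5) = 90/36.5 ≈ 2.466.

β̂_MAP = 2.466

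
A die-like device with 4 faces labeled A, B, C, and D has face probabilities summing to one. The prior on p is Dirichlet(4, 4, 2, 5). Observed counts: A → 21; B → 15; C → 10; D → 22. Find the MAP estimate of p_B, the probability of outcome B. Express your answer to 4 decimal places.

MAP estimate of p_B = 0.2278

The posterior is Dirichlet(αᵢ + nᵢ) = Dirichlet(25, 19, 12, 27).
For a Dirichlet(a₁,…,a_K) with all aᵢ > 1, the mode has j-th component (aⱼ − 1)/(Σaᵢ − K).
Here Σaᵢ = 83 and K = 4, so p_B = (19 − 1)/(83 − 4) = 18/79 ≈ 0.2278.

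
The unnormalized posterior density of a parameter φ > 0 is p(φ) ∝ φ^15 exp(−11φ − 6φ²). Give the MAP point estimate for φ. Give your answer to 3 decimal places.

φ̂_MAP = 0.750

ℓ'(φ) = 15/φ − 11 − 12φ. Setting this to zero and multiplying by φ: 12φ² + 11φ − 15 = 0.
φ = (−11 + √(11² + 4·12·15)) / (2·12) = (−11 + √841) / 24 = (−11 + 29)/24 = 3/4.
ℓ''(φ) = −15/φ² − 12 < 0, confirming a maximum.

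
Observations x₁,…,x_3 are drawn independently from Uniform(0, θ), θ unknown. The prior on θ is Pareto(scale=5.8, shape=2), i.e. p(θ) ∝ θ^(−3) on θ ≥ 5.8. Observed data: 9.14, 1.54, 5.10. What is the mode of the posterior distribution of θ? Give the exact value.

The Uniform(0, θ) likelihood is θ^(−n) for θ ≥ max(xᵢ), zero otherwise. Here max(xᵢ) = 9.14.
Posterior ∝ θ^(−3) · θ^(−3) = θ^(−6) on θ ≥ max(5.8, 9.14) = 9.14.
This density is strictly decreasing in θ, so the posterior mode lies at the lower boundary of the support.

θ̂_MAP = 9.14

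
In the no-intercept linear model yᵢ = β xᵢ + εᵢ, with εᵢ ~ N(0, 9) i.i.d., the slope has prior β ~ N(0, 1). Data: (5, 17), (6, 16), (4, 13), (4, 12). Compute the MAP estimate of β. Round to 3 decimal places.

β̂_MAP = 2.755

log p(β | y) = −Σ(yᵢ − βxᵢ)²/(2·9) − β²/(2·1) + const.
Setting the derivative to zero: Σxᵢ(yᵢ − βxᵢ)/9 − β/1 = 0, so β = Σxᵢyᵢ / (Σxᵢ² + σ²/τ²).
Σxᵢyᵢ = 5·17 + 6·16 + 4·13 + 4·12 = 281; Σxᵢ² = 93; σ²/τ² = 9.
β̂_MAP = 281 / (93 + 9) = 281/102 ≈ 2.755.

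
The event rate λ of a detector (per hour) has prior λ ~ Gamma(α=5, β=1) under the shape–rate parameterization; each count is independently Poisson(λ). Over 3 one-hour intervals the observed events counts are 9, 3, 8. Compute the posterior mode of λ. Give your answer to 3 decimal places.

λ̂_MAP = 6.000

Σxᵢ = 9+3+8 = 20, with n = 3.
Posterior ∝ λ^4e^(−1λ) · λ^20e^(−3λ) = λ^24e^(−4λ), i.e. Gamma(shape=25, rate=4).
The mode of a Gamma(a, b) with a ≥ 1 (shape–rate) is (a−1)/b = 24/4 ≈ 6.000.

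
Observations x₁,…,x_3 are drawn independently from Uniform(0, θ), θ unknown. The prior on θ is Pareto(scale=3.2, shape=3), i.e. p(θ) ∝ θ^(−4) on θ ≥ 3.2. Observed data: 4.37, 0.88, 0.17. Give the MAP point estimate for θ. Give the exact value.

θ̂_MAP = 4.37

The Uniform(0, θ) likelihood is θ^(−n) for θ ≥ max(xᵢ), zero otherwise. Here max(xᵢ) = 4.37.
Posterior ∝ θ^(−4) · θ^(−3) = θ^(−7) on θ ≥ max(3.2, 4.37) = 4.37.
This density is strictly decreasing in θ, so the posterior mode lies at the lower boundary of the support.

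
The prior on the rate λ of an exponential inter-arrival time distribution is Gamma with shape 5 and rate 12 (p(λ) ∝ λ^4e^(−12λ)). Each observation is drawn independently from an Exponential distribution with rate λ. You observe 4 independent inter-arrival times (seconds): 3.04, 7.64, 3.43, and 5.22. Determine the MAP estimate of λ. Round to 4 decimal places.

The Exponential(rate=λ) likelihood is ∝ λ^n e^(−λΣtᵢ). Here n = 4 and Σtᵢ = 3.04 + 7.64 + 3.43 + 5.22 = 19.33.
Posterior ∝ λ^4e^(−12λ) · λ^4e^(−19.33λ) = λ^8e^(−31.33λ), i.e. Gamma(9, 31.33).
Mode = (a−1)/b = 8/31.33 ≈ 0.2553.

λ̂_MAP = 0.2553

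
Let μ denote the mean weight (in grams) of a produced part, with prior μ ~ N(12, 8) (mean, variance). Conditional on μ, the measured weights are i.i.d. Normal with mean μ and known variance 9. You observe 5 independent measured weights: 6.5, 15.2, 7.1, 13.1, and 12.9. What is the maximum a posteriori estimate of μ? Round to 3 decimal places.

μ̂_MAP = 11.151

n = 5; x̄ = (6.5 + 15.2 + 7.1 + 13.1 + 12.9)/5 = 54.8/5 = 10.96.
For a Normal prior and Normal likelihood with known variance, the posterior is Normal; its mode equals its mean, the precision-weighted average.
Prior precision 1/σ₀² = 1/8 = 0.125; data precision n/σ² = 5/9.
μ̂ = (0.125·12 + (5/9)·10.96) / (0.125 + 5/9) = (683/90)/(49/72) = 2732/245 ≈ 11.151.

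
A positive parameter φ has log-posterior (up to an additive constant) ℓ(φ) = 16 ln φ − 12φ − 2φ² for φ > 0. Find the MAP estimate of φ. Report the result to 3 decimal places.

φ̂_MAP = 1.000

ℓ'(φ) = 16/φ − 12 − 4φ. Setting this to zero and multiplying by φ: 4φ² + 12φ − 16 = 0.
φ = (−12 + √(12² + 4·4·16)) / (2·4) = (−12 + √400) / 8 = (−12 + 20)/8 = 1.
ℓ''(φ) = −16/φ² − 4 < 0, confirming a maximum.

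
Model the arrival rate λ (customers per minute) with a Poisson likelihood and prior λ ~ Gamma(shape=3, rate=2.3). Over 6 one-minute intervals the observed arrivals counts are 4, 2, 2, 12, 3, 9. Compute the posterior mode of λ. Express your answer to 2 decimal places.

λ̂_MAP = 4.10

Σxᵢ = 4+2+2+12+3+9 = 32, with n = 6.
Posterior ∝ λ^2e^(−2.3λ) · λ^32e^(−6λ) = λ^34e^(−8.3λ), i.e. Gamma(shape=35, rate=8.3).
The mode of a Gamma(a, b) with a ≥ 1 (shape–rate) is (a−1)/b = 34/8.3 ≈ 4.10.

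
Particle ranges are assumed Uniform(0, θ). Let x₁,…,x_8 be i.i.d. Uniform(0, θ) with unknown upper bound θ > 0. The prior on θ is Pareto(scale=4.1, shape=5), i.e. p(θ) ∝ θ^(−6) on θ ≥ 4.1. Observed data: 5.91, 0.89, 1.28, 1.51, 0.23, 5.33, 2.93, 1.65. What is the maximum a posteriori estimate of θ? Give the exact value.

The Uniform(0, θ) likelihood is θ^(−n) for θ ≥ max(xᵢ), zero otherwise. Here max(xᵢ) = 5.91.
Posterior ∝ θ^(−6) · θ^(−8) = θ^(−14) on θ ≥ max(4.1, 5.91) = 5.91.
This density is strictly decreasing in θ, so the posterior mode lies at the lower boundary of the support.

θ̂_MAP = 5.91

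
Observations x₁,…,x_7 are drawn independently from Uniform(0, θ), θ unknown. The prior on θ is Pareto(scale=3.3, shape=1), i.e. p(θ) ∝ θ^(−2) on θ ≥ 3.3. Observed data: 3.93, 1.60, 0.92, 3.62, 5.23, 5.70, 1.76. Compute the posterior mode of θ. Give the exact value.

The Uniform(0, θ) likelihood is θ^(−n) for θ ≥ max(xᵢ), zero otherwise. Here max(xᵢ) = 5.70.
Posterior ∝ θ^(−2) · θ^(−7) = θ^(−9) on θ ≥ max(3.3, 5.70) = 5.70.
This density is strictly decreasing in θ, so the posterior mode lies at the lower boundary of the support.

θ̂_MAP = 5.70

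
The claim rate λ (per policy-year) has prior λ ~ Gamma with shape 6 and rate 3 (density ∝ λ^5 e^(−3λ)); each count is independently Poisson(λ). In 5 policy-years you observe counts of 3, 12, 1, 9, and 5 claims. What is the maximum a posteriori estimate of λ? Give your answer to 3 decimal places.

λ̂_MAP = 4.375

Σxᵢ = 3+12+1+9+5 = 30, with n = 5.
Posterior ∝ λ^5e^(−3λ) · λ^30e^(−5λ) = λ^35e^(−8λ), i.e. Gamma(shape=36, rate=8).
The mode of a Gamma(a, b) with a ≥ 1 (shape–rate) is (a−1)/b = 35/8 ≈ 4.375.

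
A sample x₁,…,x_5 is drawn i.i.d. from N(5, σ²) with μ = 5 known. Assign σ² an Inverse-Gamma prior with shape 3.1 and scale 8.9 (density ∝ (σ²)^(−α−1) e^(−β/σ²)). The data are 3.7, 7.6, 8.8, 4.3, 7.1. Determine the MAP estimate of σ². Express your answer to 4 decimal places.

Sum of squared deviations about the known mean: SS = (3.7−5)² + (7.6−5)² + (8.8−5)² + (4.3−5)² + (7.1−5)² = 27.79.
The Normal likelihood contributes (σ²)^(−n/2) exp(−SS/(2σ²)), so the posterior is Inverse-Gamma(α + n/2, β + SS/2) = Inverse-Gamma(5.6, 22.795).
The mode of Inverse-Gamma(a, b) is b/(a+1) = 22.795/6.6 ≈ 3.4538.

σ̂²_MAP = 3.4538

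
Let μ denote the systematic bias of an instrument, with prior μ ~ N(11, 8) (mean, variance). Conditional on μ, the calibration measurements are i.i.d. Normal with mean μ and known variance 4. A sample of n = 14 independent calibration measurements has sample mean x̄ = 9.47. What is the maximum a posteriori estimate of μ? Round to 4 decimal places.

μ̂_MAP = 9.5228

n = 14, x̄ = 9.47.
For a Normal prior and Normal likelihood with known variance, the posterior is Normal; its mode equals its mean, the precision-weighted average.
Prior precision 1/σ₀² = 1/8 = 0.125; data precision n/σ² = 14/4 = 3.5.
μ̂ = (0.125·11 + 3.5·9.47) / (0.125 + 3.5) = 34.52/3.625 = 6904/725 ≈ 9.5228.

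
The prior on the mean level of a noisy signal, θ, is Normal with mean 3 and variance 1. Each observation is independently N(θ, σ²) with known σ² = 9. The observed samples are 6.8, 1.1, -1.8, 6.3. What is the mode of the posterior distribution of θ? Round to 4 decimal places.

n = 4; x̄ = (6.8 + 1.1 + (-1.8) + 6.3)/4 = 12.4/4 = 3.1.
For a Normal prior and Normal likelihood with known variance, the posterior is Normal; its mode equals its mean, the precision-weighted average.
Prior precision 1/σ₀² = 1/1 = 1; data precision n/σ² = 4/9.
θ̂ = (1·3 + (4/9)·3.1) / (1 + 4/9) = (197/45)/(13/9) = 197/65 ≈ 3.0308.

θ̂_MAP = 3.0308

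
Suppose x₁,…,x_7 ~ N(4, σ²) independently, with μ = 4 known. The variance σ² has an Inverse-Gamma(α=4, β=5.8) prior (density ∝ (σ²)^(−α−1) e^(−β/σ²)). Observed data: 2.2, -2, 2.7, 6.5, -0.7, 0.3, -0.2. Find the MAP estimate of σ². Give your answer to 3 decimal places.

Sum of squared deviations about the known mean: SS = (2.2−4)² + (-2−4)² + (2.7−4)² + (6.5−4)² + (-0.7−4)² + (0.3−4)² + (-0.2−4)² = 100.6.
The Normal likelihood contributes (σ²)^(−n/2) exp(−SS/(2σ²)), so the posterior is Inverse-Gamma(α + n/2, β + SS/2) = Inverse-Gamma(7.5, 56.1).
The mode of Inverse-Gamma(a, b) is b/(a+1) = 56.1/8.5 ≈ 6.600.

σ̂²_MAP = 6.600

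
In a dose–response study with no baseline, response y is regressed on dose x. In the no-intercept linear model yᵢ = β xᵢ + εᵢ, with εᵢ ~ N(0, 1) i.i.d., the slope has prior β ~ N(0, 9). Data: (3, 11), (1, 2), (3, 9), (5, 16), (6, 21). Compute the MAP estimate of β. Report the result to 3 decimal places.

log p(β | y) = −Σ(yᵢ − βxᵢ)²/(2·1) − β²/(2·9) + const.
Setting the derivative to zero: Σxᵢ(yᵢ − βxᵢ)/1 − β/9 = 0, so β = Σxᵢyᵢ / (Σxᵢ² + σ²/τ²).
Σxᵢyᵢ = 3·11 + 1·2 + 3·9 + 5·16 + 6·21 = 268; Σxᵢ² = 80; σ²/τ² = 1/9.
β̂_MAP = 268 / (80 + 1/9) = 268/(721/9) = 2412/721 ≈ 3.345.

β̂_MAP = 3.345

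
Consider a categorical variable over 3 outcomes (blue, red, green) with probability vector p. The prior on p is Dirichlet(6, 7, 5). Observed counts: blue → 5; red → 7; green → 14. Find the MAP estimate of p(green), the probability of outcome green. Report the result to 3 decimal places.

MAP estimate of p(green) = 0.439

The posterior is Dirichlet(αᵢ + nᵢ) = Dirichlet(11, 14, 19).
For a Dirichlet(a₁,…,a_K) with all aᵢ > 1, the mode has j-th component (aⱼ − 1)/(Σaᵢ − K).
Here Σaᵢ = 44 and K = 3, so p(green) = (19 − 1)/(44 − 3) = 18/41 ≈ 0.439.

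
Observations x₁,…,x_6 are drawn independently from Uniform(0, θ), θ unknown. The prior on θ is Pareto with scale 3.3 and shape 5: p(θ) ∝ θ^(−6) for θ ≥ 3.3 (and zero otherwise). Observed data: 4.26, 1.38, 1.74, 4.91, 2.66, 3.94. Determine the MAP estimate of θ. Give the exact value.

The Uniform(0, θ) likelihood is θ^(−n) for θ ≥ max(xᵢ), zero otherwise. Here max(xᵢ) = 4.91.
Posterior ∝ θ^(−6) · θ^(−6) = θ^(−12) on θ ≥ max(3.3, 4.91) = 4.91.
This density is strictly decreasing in θ, so the posterior mode lies at the lower boundary of the support.

θ̂_MAP = 4.91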